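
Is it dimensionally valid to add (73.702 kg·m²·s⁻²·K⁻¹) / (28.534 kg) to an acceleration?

No

Reduce each to base SI dimensions:
  (73.702 kg·m²·s⁻²·K⁻¹) / (28.534 kg):  [kg·m²·s⁻²·K⁻¹] / [kg] = m²·s⁻²·K⁻¹
  an acceleration:  [acceleration] = m·s⁻²
m²·s⁻²·K⁻¹ ≠ m·s⁻², so they cannot be added.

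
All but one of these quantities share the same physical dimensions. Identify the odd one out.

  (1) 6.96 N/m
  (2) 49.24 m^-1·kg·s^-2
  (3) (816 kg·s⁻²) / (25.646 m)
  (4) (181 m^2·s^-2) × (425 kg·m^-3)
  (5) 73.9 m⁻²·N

(1)

Reduce each to base SI dimensions:
  (1) N·m⁻¹ = kg·m·s⁻²·m⁻¹ = kg·s⁻²
  (2) kg·m⁻¹·s⁻²
  (3) [kg·s⁻²] / [m] = kg·m⁻¹·s⁻²
  (4) [m²·s⁻²] · [kg·m⁻³] = kg·m⁻¹·s⁻²
  (5) N·m⁻² = kg·m·s⁻²·m⁻² = kg·m⁻¹·s⁻²
All reduce to kg·m⁻¹·s⁻² except (1), which is kg·s⁻².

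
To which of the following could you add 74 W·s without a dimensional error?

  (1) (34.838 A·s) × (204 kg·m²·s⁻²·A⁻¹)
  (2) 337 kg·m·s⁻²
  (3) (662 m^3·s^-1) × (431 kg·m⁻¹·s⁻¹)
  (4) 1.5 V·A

Reference: W·s = J·s⁻¹·s = kg·m²·s⁻².
Each option:
  (1) [s·A] · [kg·m²·s⁻²·A⁻¹] = kg·m²·s⁻¹
  (2) kg·m·s⁻²
  (3) [m³·s⁻¹] · [kg·m⁻¹·s⁻¹] = kg·m²·s⁻²  ← same
  (4) V·A = J·C⁻¹·A = kg·m²·s⁻³
Only (3) matches kg·m²·s⁻².

(3)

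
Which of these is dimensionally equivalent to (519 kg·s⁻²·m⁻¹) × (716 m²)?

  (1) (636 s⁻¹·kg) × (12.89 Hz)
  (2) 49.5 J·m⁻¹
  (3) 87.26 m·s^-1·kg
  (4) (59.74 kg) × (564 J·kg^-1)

(2)

Reference: [kg·m⁻¹·s⁻²] · [m²] = kg·m·s⁻².
Each option:
  (1) [kg·s⁻¹] · [s⁻¹] = kg·s⁻²
  (2) J·m⁻¹ = N·m·m⁻¹ = kg·m·s⁻²  ← same
  (3) kg·m·s⁻¹
  (4) [kg] · [m²·s⁻²] = kg·m²·s⁻²
Only (2) matches kg·m·s⁻².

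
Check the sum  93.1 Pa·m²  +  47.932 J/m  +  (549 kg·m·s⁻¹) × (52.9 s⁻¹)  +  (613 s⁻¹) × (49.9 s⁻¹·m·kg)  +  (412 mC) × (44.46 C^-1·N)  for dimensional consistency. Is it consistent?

Work out the base dimensions of each:
  93.1 Pa·m²:  Pa·m² = N·m⁻²·m² = kg·m·s⁻²
  47.932 J/m:  J·m⁻¹ = N·m·m⁻¹ = kg·m·s⁻²
  (549 kg·m·s⁻¹) × (52.9 s⁻¹):  [kg·m·s⁻¹] · [s⁻¹] = kg·m·s⁻²
  (613 s⁻¹) × (49.9 s⁻¹·m·kg):  [s⁻¹] · [kg·m·s⁻¹] = kg·m·s⁻²
  (412 mC) × (44.46 C^-1·N):  [s·A] · [kg·m·s⁻³·A⁻¹] = kg·m·s⁻²
Every term reduces to kg·m·s⁻².

Yes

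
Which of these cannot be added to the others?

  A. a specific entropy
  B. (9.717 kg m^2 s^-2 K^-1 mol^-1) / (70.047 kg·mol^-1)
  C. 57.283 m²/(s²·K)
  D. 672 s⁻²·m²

Reduce each to base SI dimensions:
  A. [specific entropy] = m²·s⁻²·K⁻¹
  B. [kg·m²·s⁻²·K⁻¹·mol⁻¹] / [kg·mol⁻¹] = m²·s⁻²·K⁻¹
  C. m²·s⁻²·K⁻¹
  D. m²·s⁻²
All reduce to m²·s⁻²·K⁻¹ except D., which is m²·s⁻².

D.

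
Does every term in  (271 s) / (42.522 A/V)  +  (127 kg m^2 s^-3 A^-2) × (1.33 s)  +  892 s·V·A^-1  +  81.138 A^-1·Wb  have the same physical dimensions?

Work out the base dimensions of each:
  (271 s) / (42.522 A/V):  [s] / [kg⁻¹·m⁻²·s³·A²] = kg·m²·s⁻²·A⁻²
  (127 kg m^2 s^-3 A^-2) × (1.33 s):  [kg·m²·s⁻³·A⁻²] · [s] = kg·m²·s⁻²·A⁻²
  892 s·V·A^-1:  V·s·A⁻¹ = J·C⁻¹·s·A⁻¹ = kg·m²·s⁻²·A⁻²
  81.138 A^-1·Wb:  Wb·A⁻¹ = V·s·A⁻¹ = kg·m²·s⁻²·A⁻²
Every term reduces to kg·m²·s⁻²·A⁻².

Yes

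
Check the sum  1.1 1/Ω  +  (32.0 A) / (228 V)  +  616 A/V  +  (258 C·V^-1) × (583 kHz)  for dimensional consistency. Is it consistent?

Yes

In SI base units:
  1.1 1/Ω:  Ω⁻¹ = (V·A⁻¹)⁻¹ = kg⁻¹·m⁻²·s³·A²
  (32.0 A) / (228 V):  [A] / [kg·m²·s⁻³·A⁻¹] = kg⁻¹·m⁻²·s³·A²
  616 A/V:  A·V⁻¹ = A·(J·C⁻¹)⁻¹ = kg⁻¹·m⁻²·s³·A²
  (258 C·V^-1) × (583 kHz):  [kg⁻¹·m⁻²·s⁴·A²] · [s⁻¹] = kg⁻¹·m⁻²·s³·A²
Every term reduces to kg⁻¹·m⁻²·s³·A².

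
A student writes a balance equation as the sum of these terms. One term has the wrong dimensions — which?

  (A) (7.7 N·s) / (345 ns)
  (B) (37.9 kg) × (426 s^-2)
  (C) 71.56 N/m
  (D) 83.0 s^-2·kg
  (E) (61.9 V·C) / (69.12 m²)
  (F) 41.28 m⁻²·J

In SI base units:
  (A) [kg·m·s⁻¹] / [s] = kg·m·s⁻²
  (B) [kg] · [s⁻²] = kg·s⁻²
  (C) N·m⁻¹ = kg·m·s⁻²·m⁻¹ = kg·s⁻²
  (D) kg·s⁻²
  (E) [kg·m²·s⁻²] / [m²] = kg·s⁻²
  (F) J·m⁻² = N·m·m⁻² = kg·s⁻²
All reduce to kg·s⁻² except (A), which is kg·m·s⁻².

(A)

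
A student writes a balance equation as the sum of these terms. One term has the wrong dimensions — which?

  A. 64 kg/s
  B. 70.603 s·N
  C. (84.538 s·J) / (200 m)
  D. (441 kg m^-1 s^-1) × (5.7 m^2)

A.

Work out the base dimensions of each:
  A. kg·s⁻¹
  B. N·s = kg·m·s⁻²·s = kg·m·s⁻¹
  C. [kg·m²·s⁻¹] / [m] = kg·m·s⁻¹
  D. [kg·m⁻¹·s⁻¹] · [m²] = kg·m·s⁻¹
All reduce to kg·m·s⁻¹ except A., which is kg·s⁻¹.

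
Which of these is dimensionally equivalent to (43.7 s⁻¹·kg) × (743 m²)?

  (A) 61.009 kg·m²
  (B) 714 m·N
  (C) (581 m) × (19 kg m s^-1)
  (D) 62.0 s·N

Reference: [kg·s⁻¹] · [m²] = kg·m²·s⁻¹.
Each option:
  (A) kg·m²
  (B) N·m = kg·m·s⁻²·m = kg·m²·s⁻²
  (C) [m] · [kg·m·s⁻¹] = kg·m²·s⁻¹  ← same
  (D) N·s = kg·m·s⁻²·s = kg·m·s⁻¹
Only (C) matches kg·m²·s⁻¹.

(C)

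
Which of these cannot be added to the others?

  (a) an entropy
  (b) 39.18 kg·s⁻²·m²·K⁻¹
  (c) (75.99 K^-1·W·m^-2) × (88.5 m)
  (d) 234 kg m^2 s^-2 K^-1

(c)

In SI base units:
  (a) [entropy] = kg·m²·s⁻²·K⁻¹
  (b) kg·m²·s⁻²·K⁻¹
  (c) [kg·s⁻³·K⁻¹] · [m] = kg·m·s⁻³·K⁻¹
  (d) kg·m²·s⁻²·K⁻¹
All reduce to kg·m²·s⁻²·K⁻¹ except (c), which is kg·m·s⁻³·K⁻¹.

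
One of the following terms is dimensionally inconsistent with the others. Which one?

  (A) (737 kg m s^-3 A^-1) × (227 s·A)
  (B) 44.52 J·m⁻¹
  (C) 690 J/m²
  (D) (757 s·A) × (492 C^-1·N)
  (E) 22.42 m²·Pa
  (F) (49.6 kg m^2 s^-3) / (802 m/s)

In SI base units:
  (A) [kg·m·s⁻³·A⁻¹] · [s·A] = kg·m·s⁻²
  (B) J·m⁻¹ = N·m·m⁻¹ = kg·m·s⁻²
  (C) J·m⁻² = N·m·m⁻² = kg·s⁻²
  (D) [s·A] · [kg·m·s⁻³·A⁻¹] = kg·m·s⁻²
  (E) Pa·m² = N·m⁻²·m² = kg·m·s⁻²
  (F) [kg·m²·s⁻³] / [m·s⁻¹] = kg·m·s⁻²
All reduce to kg·m·s⁻² except (C), which is kg·s⁻².

(C)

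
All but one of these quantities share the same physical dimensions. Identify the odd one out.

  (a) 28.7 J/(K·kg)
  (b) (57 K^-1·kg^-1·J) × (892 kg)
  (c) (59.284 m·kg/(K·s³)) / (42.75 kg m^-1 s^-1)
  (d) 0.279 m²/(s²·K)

(b)

Expand each in SI base units:
  (a) J·kg⁻¹·K⁻¹ = N·m·kg⁻¹·K⁻¹ = m²·s⁻²·K⁻¹
  (b) [m²·s⁻²·K⁻¹] · [kg] = kg·m²·s⁻²·K⁻¹
  (c) [kg·m·s⁻³·K⁻¹] / [kg·m⁻¹·s⁻¹] = m²·s⁻²·K⁻¹
  (d) m²·s⁻²·K⁻¹
All reduce to m²·s⁻²·K⁻¹ except (b), which is kg·m²·s⁻²·K⁻¹.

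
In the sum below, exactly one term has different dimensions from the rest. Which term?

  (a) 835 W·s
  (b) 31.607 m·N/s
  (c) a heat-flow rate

(a)

In SI base units:
  (a) W·s = J·s⁻¹·s = kg·m²·s⁻²
  (b) N·m·s⁻¹ = kg·m·s⁻²·m·s⁻¹ = kg·m²·s⁻³
  (c) [heat-flow rate] = kg·m²·s⁻³
All reduce to kg·m²·s⁻³ except (a), which is kg·m²·s⁻².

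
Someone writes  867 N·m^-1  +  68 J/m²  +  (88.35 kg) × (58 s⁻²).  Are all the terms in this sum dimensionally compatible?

Expand each in SI base units:
  867 N·m^-1:  N·m⁻¹ = kg·m·s⁻²·m⁻¹ = kg·s⁻²
  68 J/m²:  J·m⁻² = N·m·m⁻² = kg·s⁻²
  (88.35 kg) × (58 s⁻²):  [kg] · [s⁻²] = kg·s⁻²
Every term reduces to kg·s⁻².

Yes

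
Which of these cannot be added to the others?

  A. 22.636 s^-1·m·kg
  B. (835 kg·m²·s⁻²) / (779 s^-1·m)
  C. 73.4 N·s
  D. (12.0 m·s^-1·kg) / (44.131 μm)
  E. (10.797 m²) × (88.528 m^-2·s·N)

Reduce each to base SI dimensions:
  A. kg·m·s⁻¹
  B. [kg·m²·s⁻²] / [m·s⁻¹] = kg·m·s⁻¹
  C. N·s = kg·m·s⁻²·s = kg·m·s⁻¹
  D. [kg·m·s⁻¹] / [m] = kg·s⁻¹
  E. [m²] · [kg·m⁻¹·s⁻¹] = kg·m·s⁻¹
All reduce to kg·m·s⁻¹ except D., which is kg·s⁻¹.

D.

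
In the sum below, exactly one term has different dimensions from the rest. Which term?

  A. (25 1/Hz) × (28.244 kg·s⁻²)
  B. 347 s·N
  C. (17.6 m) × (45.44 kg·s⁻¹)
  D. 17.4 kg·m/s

A.

In SI base units:
  A. [s] · [kg·s⁻²] = kg·s⁻¹
  B. N·s = kg·m·s⁻²·s = kg·m·s⁻¹
  C. [m] · [kg·s⁻¹] = kg·m·s⁻¹
  D. kg·m·s⁻¹
All reduce to kg·m·s⁻¹ except A., which is kg·s⁻¹.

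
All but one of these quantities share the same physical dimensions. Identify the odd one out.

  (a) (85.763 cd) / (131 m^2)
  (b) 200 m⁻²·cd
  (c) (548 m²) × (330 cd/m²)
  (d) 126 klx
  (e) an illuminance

Reduce each to base SI dimensions:
  (a) [cd] / [m²] = m⁻²·cd
  (b) cd·m⁻² = m⁻²·cd
  (c) [m²] · [m⁻²·cd] = cd
  (d) lx = lm·m⁻² = m⁻²·cd
  (e) [illuminance] = m⁻²·cd
All reduce to m⁻²·cd except (c), which is cd.

(c)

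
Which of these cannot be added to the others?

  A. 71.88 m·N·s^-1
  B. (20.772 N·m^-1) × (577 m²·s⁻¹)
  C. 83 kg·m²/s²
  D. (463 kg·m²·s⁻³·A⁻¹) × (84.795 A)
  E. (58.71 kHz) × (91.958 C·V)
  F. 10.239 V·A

Dimensions:
  A. N·m·s⁻¹ = kg·m·s⁻²·m·s⁻¹ = kg·m²·s⁻³
  B. [kg·s⁻²] · [m²·s⁻¹] = kg·m²·s⁻³
  C. kg·m²·s⁻²
  D. [kg·m²·s⁻³·A⁻¹] · [A] = kg·m²·s⁻³
  E. [s⁻¹] · [kg·m²·s⁻²] = kg·m²·s⁻³
  F. V·A = J·C⁻¹·A = kg·m²·s⁻³
All reduce to kg·m²·s⁻³ except C., which is kg·m²·s⁻².

C.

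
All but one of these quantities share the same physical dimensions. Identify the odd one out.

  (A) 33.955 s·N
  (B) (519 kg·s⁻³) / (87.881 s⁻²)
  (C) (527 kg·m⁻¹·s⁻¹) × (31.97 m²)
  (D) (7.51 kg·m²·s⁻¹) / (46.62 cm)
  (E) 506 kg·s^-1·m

(B)

Expand each in SI base units:
  (A) N·s = kg·m·s⁻²·s = kg·m·s⁻¹
  (B) [kg·s⁻³] / [s⁻²] = kg·s⁻¹
  (C) [kg·m⁻¹·s⁻¹] · [m²] = kg·m·s⁻¹
  (D) [kg·m²·s⁻¹] / [m] = kg·m·s⁻¹
  (E) kg·m·s⁻¹
All reduce to kg·m·s⁻¹ except (B), which is kg·s⁻¹.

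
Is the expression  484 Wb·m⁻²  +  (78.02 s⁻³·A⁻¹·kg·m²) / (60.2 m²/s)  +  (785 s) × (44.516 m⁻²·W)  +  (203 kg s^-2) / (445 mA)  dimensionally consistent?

No

In SI base units:
  484 Wb·m⁻²:  Wb·m⁻² = V·s·m⁻² = kg·s⁻²·A⁻¹
  (78.02 s⁻³·A⁻¹·kg·m²) / (60.2 m²/s):  [kg·m²·s⁻³·A⁻¹] / [m²·s⁻¹] = kg·s⁻²·A⁻¹
  (785 s) × (44.516 m⁻²·W):  [s] · [kg·s⁻³] = kg·s⁻²
  (203 kg s^-2) / (445 mA):  [kg·s⁻²] / [A] = kg·s⁻²·A⁻¹
The terms do not share a single dimension (kg·s⁻² vs kg·s⁻²·A⁻¹).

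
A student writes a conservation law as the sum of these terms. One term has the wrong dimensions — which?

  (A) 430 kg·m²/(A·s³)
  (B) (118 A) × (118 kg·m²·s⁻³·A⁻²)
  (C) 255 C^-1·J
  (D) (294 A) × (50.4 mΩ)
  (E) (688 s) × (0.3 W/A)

(E)

Work out the base dimensions of each:
  (A) kg·m²·s⁻³·A⁻¹
  (B) [A] · [kg·m²·s⁻³·A⁻²] = kg·m²·s⁻³·A⁻¹
  (C) J·C⁻¹ = N·m·(s·A)⁻¹ = kg·m²·s⁻³·A⁻¹
  (D) [A] · [kg·m²·s⁻³·A⁻²] = kg·m²·s⁻³·A⁻¹
  (E) [s] · [kg·m²·s⁻³·A⁻¹] = kg·m²·s⁻²·A⁻¹
All reduce to kg·m²·s⁻³·A⁻¹ except (E), which is kg·m²·s⁻²·A⁻¹.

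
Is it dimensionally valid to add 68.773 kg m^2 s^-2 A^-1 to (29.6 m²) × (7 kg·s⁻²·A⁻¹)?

Yes

In SI base units:
  68.773 kg m^2 s^-2 A^-1:  kg·m²·s⁻²·A⁻¹
  (29.6 m²) × (7 kg·s⁻²·A⁻¹):  [m²] · [kg·s⁻²·A⁻¹] = kg·m²·s⁻²·A⁻¹
Both are kg·m²·s⁻²·A⁻¹, so they have the same dimensions and can be added.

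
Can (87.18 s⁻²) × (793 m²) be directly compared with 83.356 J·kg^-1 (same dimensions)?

Work out the base dimensions of each:
  (87.18 s⁻²) × (793 m²):  [s⁻²] · [m²] = m²·s⁻²
  83.356 J·kg^-1:  J·kg⁻¹ = N·m·kg⁻¹ = m²·s⁻²
Both are m²·s⁻², so they have the same dimensions and can be added.

Yes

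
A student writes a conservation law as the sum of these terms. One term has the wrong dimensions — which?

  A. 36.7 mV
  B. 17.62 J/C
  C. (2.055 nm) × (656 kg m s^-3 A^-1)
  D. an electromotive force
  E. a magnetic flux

E.

Reduce each to base SI dimensions:
  A. V = J·C⁻¹ = kg·m²·s⁻³·A⁻¹
  B. J·C⁻¹ = N·m·(s·A)⁻¹ = kg·m²·s⁻³·A⁻¹
  C. [m] · [kg·m·s⁻³·A⁻¹] = kg·m²·s⁻³·A⁻¹
  D. [electromotive force] = kg·m²·s⁻³·A⁻¹
  E. [magnetic flux] = kg·m²·s⁻²·A⁻¹
All reduce to kg·m²·s⁻³·A⁻¹ except E., which is kg·m²·s⁻²·A⁻¹.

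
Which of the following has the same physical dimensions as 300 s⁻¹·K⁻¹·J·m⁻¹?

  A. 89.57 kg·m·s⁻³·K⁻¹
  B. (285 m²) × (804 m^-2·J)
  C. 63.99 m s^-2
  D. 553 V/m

Reference: J·s⁻¹·m⁻¹·K⁻¹ = N·m·s⁻¹·m⁻¹·K⁻¹ = kg·m·s⁻³·K⁻¹.
Each option:
  A. kg·m·s⁻³·K⁻¹  ← same
  B. [m²] · [kg·s⁻²] = kg·m²·s⁻²
  C. m·s⁻²
  D. V·m⁻¹ = J·C⁻¹·m⁻¹ = kg·m·s⁻³·A⁻¹
Only A. matches kg·m·s⁻³·K⁻¹.

A.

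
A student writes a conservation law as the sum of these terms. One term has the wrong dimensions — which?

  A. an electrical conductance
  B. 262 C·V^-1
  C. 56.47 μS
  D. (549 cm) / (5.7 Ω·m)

B.

Reduce each to base SI dimensions:
  A. [electrical conductance] = kg⁻¹·m⁻²·s³·A²
  B. C·V⁻¹ = s·A·(J·C⁻¹)⁻¹ = kg⁻¹·m⁻²·s⁴·A²
  C. S = Ω⁻¹ = kg⁻¹·m⁻²·s³·A²
  D. [m] / [kg·m³·s⁻³·A⁻²] = kg⁻¹·m⁻²·s³·A²
All reduce to kg⁻¹·m⁻²·s³·A² except B., which is kg⁻¹·m⁻²·s⁴·A².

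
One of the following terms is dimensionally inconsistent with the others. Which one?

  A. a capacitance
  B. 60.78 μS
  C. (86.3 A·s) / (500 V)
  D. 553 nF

B.

In SI base units:
  A. [capacitance] = kg⁻¹·m⁻²·s⁴·A²
  B. S = Ω⁻¹ = kg⁻¹·m⁻²·s³·A²
  C. [s·A] / [kg·m²·s⁻³·A⁻¹] = kg⁻¹·m⁻²·s⁴·A²
  D. F = C·V⁻¹ = kg⁻¹·m⁻²·s⁴·A²
All reduce to kg⁻¹·m⁻²·s⁴·A² except B., which is kg⁻¹·m⁻²·s³·A².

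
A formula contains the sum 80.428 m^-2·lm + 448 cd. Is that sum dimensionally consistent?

Reduce each to base SI dimensions:
  80.428 m^-2·lm:  lm·m⁻² = cd·m⁻² = m⁻²·cd
  448 cd:  cd
m⁻²·cd ≠ cd, so they cannot be added.

No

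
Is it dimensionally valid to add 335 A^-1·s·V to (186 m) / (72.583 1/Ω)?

Expand each in SI base units:
  335 A^-1·s·V:  V·s·A⁻¹ = J·C⁻¹·s·A⁻¹ = kg·m²·s⁻²·A⁻²
  (186 m) / (72.583 1/Ω):  [m] / [kg⁻¹·m⁻²·s³·A²] = kg·m³·s⁻³·A⁻²
kg·m²·s⁻²·A⁻² ≠ kg·m³·s⁻³·A⁻², so they cannot be added.

No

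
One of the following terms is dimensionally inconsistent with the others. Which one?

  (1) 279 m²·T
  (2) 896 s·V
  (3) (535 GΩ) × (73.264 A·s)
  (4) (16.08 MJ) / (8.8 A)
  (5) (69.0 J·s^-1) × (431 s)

(5)

In SI base units:
  (1) T·m² = Wb·m⁻²·m² = kg·m²·s⁻²·A⁻¹
  (2) V·s = J·C⁻¹·s = kg·m²·s⁻²·A⁻¹
  (3) [kg·m²·s⁻³·A⁻²] · [s·A] = kg·m²·s⁻²·A⁻¹
  (4) [kg·m²·s⁻²] / [A] = kg·m²·s⁻²·A⁻¹
  (5) [kg·m²·s⁻³] · [s] = kg·m²·s⁻²
All reduce to kg·m²·s⁻²·A⁻¹ except (5), which is kg·m²·s⁻².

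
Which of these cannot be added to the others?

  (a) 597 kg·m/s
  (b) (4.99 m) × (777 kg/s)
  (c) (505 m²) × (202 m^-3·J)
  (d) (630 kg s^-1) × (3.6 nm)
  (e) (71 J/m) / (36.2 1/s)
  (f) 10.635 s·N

Work out the base dimensions of each:
  (a) kg·m·s⁻¹
  (b) [m] · [kg·s⁻¹] = kg·m·s⁻¹
  (c) [m²] · [kg·m⁻¹·s⁻²] = kg·m·s⁻²
  (d) [kg·s⁻¹] · [m] = kg·m·s⁻¹
  (e) [kg·m·s⁻²] / [s⁻¹] = kg·m·s⁻¹
  (f) N·s = kg·m·s⁻²·s = kg·m·s⁻¹
All reduce to kg·m·s⁻¹ except (c), which is kg·m·s⁻².

(c)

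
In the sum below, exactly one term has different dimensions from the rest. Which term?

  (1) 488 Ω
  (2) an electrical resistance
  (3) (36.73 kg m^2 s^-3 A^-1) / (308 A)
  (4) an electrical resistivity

Expand each in SI base units:
  (1) Ω = V·A⁻¹ = kg·m²·s⁻³·A⁻²
  (2) [electrical resistance] = kg·m²·s⁻³·A⁻²
  (3) [kg·m²·s⁻³·A⁻¹] / [A] = kg·m²·s⁻³·A⁻²
  (4) [electrical resistivity] = kg·m³·s⁻³·A⁻²
All reduce to kg·m²·s⁻³·A⁻² except (4), which is kg·m³·s⁻³·A⁻².

(4)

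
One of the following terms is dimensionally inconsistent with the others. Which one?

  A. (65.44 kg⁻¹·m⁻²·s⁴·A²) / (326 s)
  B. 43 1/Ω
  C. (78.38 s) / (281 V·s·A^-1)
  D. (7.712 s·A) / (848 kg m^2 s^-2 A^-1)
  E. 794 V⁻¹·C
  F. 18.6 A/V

Dimensions:
  A. [kg⁻¹·m⁻²·s⁴·A²] / [s] = kg⁻¹·m⁻²·s³·A²
  B. Ω⁻¹ = (V·A⁻¹)⁻¹ = kg⁻¹·m⁻²·s³·A²
  C. [s] / [kg·m²·s⁻²·A⁻²] = kg⁻¹·m⁻²·s³·A²
  D. [s·A] / [kg·m²·s⁻²·A⁻¹] = kg⁻¹·m⁻²·s³·A²
  E. C·V⁻¹ = s·A·(J·C⁻¹)⁻¹ = kg⁻¹·m⁻²·s⁴·A²
  F. A·V⁻¹ = A·(J·C⁻¹)⁻¹ = kg⁻¹·m⁻²·s³·A²
All reduce to kg⁻¹·m⁻²·s³·A² except E., which is kg⁻¹·m⁻²·s⁴·A².

E.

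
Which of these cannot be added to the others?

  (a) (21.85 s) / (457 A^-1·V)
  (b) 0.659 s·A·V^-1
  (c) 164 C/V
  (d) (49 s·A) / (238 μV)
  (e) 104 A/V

(e)

Dimensions:
  (a) [s] / [kg·m²·s⁻³·A⁻²] = kg⁻¹·m⁻²·s⁴·A²
  (b) A·s·V⁻¹ = A·s·(J·C⁻¹)⁻¹ = kg⁻¹·m⁻²·s⁴·A²
  (c) C·V⁻¹ = s·A·(J·C⁻¹)⁻¹ = kg⁻¹·m⁻²·s⁴·A²
  (d) [s·A] / [kg·m²·s⁻³·A⁻¹] = kg⁻¹·m⁻²·s⁴·A²
  (e) A·V⁻¹ = A·(J·C⁻¹)⁻¹ = kg⁻¹·m⁻²·s³·A²
All reduce to kg⁻¹·m⁻²·s⁴·A² except (e), which is kg⁻¹·m⁻²·s³·A².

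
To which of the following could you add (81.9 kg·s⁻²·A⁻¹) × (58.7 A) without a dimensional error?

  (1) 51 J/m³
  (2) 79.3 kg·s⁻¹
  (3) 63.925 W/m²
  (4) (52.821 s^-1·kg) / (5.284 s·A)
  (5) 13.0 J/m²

(5)

Reference: [kg·s⁻²·A⁻¹] · [A] = kg·s⁻².
Each option:
  (1) J·m⁻³ = N·m·m⁻³ = kg·m⁻¹·s⁻²
  (2) kg·s⁻¹
  (3) W·m⁻² = J·s⁻¹·m⁻² = kg·s⁻³
  (4) [kg·s⁻¹] / [s·A] = kg·s⁻²·A⁻¹
  (5) J·m⁻² = N·m·m⁻² = kg·s⁻²  ← same
Only (5) matches kg·s⁻².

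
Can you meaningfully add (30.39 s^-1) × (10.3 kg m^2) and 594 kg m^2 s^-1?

Reduce each to base SI dimensions:
  (30.39 s^-1) × (10.3 kg m^2):  [s⁻¹] · [kg·m²] = kg·m²·s⁻¹
  594 kg m^2 s^-1:  kg·m²·s⁻¹
Both are kg·m²·s⁻¹, so they have the same dimensions and can be added.

Yes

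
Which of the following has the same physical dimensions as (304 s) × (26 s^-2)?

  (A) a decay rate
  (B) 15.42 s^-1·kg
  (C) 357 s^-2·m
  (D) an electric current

Reference: [s] · [s⁻²] = s⁻¹.
Each option:
  (A) [decay rate] = s⁻¹  ← same
  (B) kg·s⁻¹
  (C) m·s⁻²
  (D) [electric current] = A
Only (A) matches s⁻¹.

(A)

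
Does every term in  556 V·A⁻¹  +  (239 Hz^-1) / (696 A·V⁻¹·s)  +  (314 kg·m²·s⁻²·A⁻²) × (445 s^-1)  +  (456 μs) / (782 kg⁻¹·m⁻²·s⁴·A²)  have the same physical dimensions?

Yes

In SI base units:
  556 V·A⁻¹:  V·A⁻¹ = J·C⁻¹·A⁻¹ = kg·m²·s⁻³·A⁻²
  (239 Hz^-1) / (696 A·V⁻¹·s):  [s] / [kg⁻¹·m⁻²·s⁴·A²] = kg·m²·s⁻³·A⁻²
  (314 kg·m²·s⁻²·A⁻²) × (445 s^-1):  [kg·m²·s⁻²·A⁻²] · [s⁻¹] = kg·m²·s⁻³·A⁻²
  (456 μs) / (782 kg⁻¹·m⁻²·s⁴·A²):  [s] / [kg⁻¹·m⁻²·s⁴·A²] = kg·m²·s⁻³·A⁻²
Every term reduces to kg·m²·s⁻³·A⁻².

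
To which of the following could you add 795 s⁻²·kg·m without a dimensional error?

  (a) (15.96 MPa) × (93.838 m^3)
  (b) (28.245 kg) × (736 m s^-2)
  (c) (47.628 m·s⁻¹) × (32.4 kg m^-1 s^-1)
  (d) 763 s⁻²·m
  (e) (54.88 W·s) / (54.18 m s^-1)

Reference: kg·m·s⁻².
Each option:
  (a) [kg·m⁻¹·s⁻²] · [m³] = kg·m²·s⁻²
  (b) [kg] · [m·s⁻²] = kg·m·s⁻²  ← same
  (c) [m·s⁻¹] · [kg·m⁻¹·s⁻¹] = kg·s⁻²
  (d) m·s⁻²
  (e) [kg·m²·s⁻²] / [m·s⁻¹] = kg·m·s⁻¹
Only (b) matches kg·m·s⁻².

(b)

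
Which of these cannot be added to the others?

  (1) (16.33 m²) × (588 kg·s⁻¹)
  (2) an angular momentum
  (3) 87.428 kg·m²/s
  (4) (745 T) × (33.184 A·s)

Reduce each to base SI dimensions:
  (1) [m²] · [kg·s⁻¹] = kg·m²·s⁻¹
  (2) [angular momentum] = kg·m²·s⁻¹
  (3) kg·m²·s⁻¹
  (4) [kg·s⁻²·A⁻¹] · [s·A] = kg·s⁻¹
All reduce to kg·m²·s⁻¹ except (4), which is kg·s⁻¹.

(4)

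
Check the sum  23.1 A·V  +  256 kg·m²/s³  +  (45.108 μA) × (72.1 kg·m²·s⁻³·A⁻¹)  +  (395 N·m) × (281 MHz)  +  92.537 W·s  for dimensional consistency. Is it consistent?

In SI base units:
  23.1 A·V:  V·A = J·C⁻¹·A = kg·m²·s⁻³
  256 kg·m²/s³:  kg·m²·s⁻³
  (45.108 μA) × (72.1 kg·m²·s⁻³·A⁻¹):  [A] · [kg·m²·s⁻³·A⁻¹] = kg·m²·s⁻³
  (395 N·m) × (281 MHz):  [kg·m²·s⁻²] · [s⁻¹] = kg·m²·s⁻³
  92.537 W·s:  W·s = J·s⁻¹·s = kg·m²·s⁻²
The terms do not share a single dimension (kg·m²·s⁻² vs kg·m²·s⁻³).

No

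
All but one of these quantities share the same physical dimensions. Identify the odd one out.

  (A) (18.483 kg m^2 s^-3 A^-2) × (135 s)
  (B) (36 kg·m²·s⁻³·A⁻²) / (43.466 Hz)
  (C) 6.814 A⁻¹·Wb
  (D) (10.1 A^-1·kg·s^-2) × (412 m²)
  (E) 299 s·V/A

(D)

In SI base units:
  (A) [kg·m²·s⁻³·A⁻²] · [s] = kg·m²·s⁻²·A⁻²
  (B) [kg·m²·s⁻³·A⁻²] / [s⁻¹] = kg·m²·s⁻²·A⁻²
  (C) Wb·A⁻¹ = V·s·A⁻¹ = kg·m²·s⁻²·A⁻²
  (D) [kg·s⁻²·A⁻¹] · [m²] = kg·m²·s⁻²·A⁻¹
  (E) V·s·A⁻¹ = J·C⁻¹·s·A⁻¹ = kg·m²·s⁻²·A⁻²
All reduce to kg·m²·s⁻²·A⁻² except (D), which is kg·m²·s⁻²·A⁻¹.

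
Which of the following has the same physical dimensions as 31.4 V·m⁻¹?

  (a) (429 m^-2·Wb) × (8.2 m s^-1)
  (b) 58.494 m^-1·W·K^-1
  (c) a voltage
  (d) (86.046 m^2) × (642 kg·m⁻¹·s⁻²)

Reference: V·m⁻¹ = J·C⁻¹·m⁻¹ = kg·m·s⁻³·A⁻¹.
Each option:
  (a) [kg·s⁻²·A⁻¹] · [m·s⁻¹] = kg·m·s⁻³·A⁻¹  ← same
  (b) W·m⁻¹·K⁻¹ = J·s⁻¹·m⁻¹·K⁻¹ = kg·m·s⁻³·K⁻¹
  (c) [voltage] = kg·m²·s⁻³·A⁻¹
  (d) [m²] · [kg·m⁻¹·s⁻²] = kg·m·s⁻²
Only (a) matches kg·m·s⁻³·A⁻¹.

(a)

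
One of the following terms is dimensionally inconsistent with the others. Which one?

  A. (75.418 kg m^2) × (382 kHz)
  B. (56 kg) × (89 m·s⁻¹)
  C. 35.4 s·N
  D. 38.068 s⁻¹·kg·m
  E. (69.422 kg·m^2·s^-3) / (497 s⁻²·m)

In SI base units:
  A. [kg·m²] · [s⁻¹] = kg·m²·s⁻¹
  B. [kg] · [m·s⁻¹] = kg·m·s⁻¹
  C. N·s = kg·m·s⁻²·s = kg·m·s⁻¹
  D. kg·m·s⁻¹
  E. [kg·m²·s⁻³] / [m·s⁻²] = kg·m·s⁻¹
All reduce to kg·m·s⁻¹ except A., which is kg·m²·s⁻¹.

A.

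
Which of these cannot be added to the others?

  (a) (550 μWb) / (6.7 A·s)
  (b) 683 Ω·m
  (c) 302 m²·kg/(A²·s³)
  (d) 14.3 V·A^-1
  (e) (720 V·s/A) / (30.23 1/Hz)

(b)

Expand each in SI base units:
  (a) [kg·m²·s⁻²·A⁻¹] / [s·A] = kg·m²·s⁻³·A⁻²
  (b) Ω·m = V·A⁻¹·m = kg·m³·s⁻³·A⁻²
  (c) kg·m²·s⁻³·A⁻²
  (d) V·A⁻¹ = J·C⁻¹·A⁻¹ = kg·m²·s⁻³·A⁻²
  (e) [kg·m²·s⁻²·A⁻²] / [s] = kg·m²·s⁻³·A⁻²
All reduce to kg·m²·s⁻³·A⁻² except (b), which is kg·m³·s⁻³·A⁻².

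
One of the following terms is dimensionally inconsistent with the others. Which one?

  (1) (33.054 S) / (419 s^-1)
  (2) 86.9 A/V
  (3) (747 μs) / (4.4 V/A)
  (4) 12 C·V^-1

Expand each in SI base units:
  (1) [kg⁻¹·m⁻²·s³·A²] / [s⁻¹] = kg⁻¹·m⁻²·s⁴·A²
  (2) A·V⁻¹ = A·(J·C⁻¹)⁻¹ = kg⁻¹·m⁻²·s³·A²
  (3) [s] / [kg·m²·s⁻³·A⁻²] = kg⁻¹·m⁻²·s⁴·A²
  (4) C·V⁻¹ = s·A·(J·C⁻¹)⁻¹ = kg⁻¹·m⁻²·s⁴·A²
All reduce to kg⁻¹·m⁻²·s⁴·A² except (2), which is kg⁻¹·m⁻²·s³·A².

(2)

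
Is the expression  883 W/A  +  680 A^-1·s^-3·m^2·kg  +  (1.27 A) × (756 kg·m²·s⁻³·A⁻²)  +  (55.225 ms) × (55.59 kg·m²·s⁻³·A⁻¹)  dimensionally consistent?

In SI base units:
  883 W/A:  W·A⁻¹ = J·s⁻¹·A⁻¹ = kg·m²·s⁻³·A⁻¹
  680 A^-1·s^-3·m^2·kg:  kg·m²·s⁻³·A⁻¹
  (1.27 A) × (756 kg·m²·s⁻³·A⁻²):  [A] · [kg·m²·s⁻³·A⁻²] = kg·m²·s⁻³·A⁻¹
  (55.225 ms) × (55.59 kg·m²·s⁻³·A⁻¹):  [s] · [kg·m²·s⁻³·A⁻¹] = kg·m²·s⁻²·A⁻¹
The terms do not share a single dimension (kg·m²·s⁻²·A⁻¹ vs kg·m²·s⁻³·A⁻¹).

No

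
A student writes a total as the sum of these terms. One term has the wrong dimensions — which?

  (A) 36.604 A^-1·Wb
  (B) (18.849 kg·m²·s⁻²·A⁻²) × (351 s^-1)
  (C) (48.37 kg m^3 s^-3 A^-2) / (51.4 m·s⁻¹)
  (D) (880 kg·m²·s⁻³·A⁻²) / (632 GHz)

In SI base units:
  (A) Wb·A⁻¹ = V·s·A⁻¹ = kg·m²·s⁻²·A⁻²
  (B) [kg·m²·s⁻²·A⁻²] · [s⁻¹] = kg·m²·s⁻³·A⁻²
  (C) [kg·m³·s⁻³·A⁻²] / [m·s⁻¹] = kg·m²·s⁻²·A⁻²
  (D) [kg·m²·s⁻³·A⁻²] / [s⁻¹] = kg·m²·s⁻²·A⁻²
All reduce to kg·m²·s⁻²·A⁻² except (B), which is kg·m²·s⁻³·A⁻².

(B)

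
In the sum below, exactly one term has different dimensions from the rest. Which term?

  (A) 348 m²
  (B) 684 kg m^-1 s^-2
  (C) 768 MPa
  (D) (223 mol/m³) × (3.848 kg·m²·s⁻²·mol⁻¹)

(A)

In SI base units:
  (A) m²
  (B) kg·m⁻¹·s⁻²
  (C) Pa = N·m⁻² = kg·m⁻¹·s⁻²
  (D) [m⁻³·mol] · [kg·m²·s⁻²·mol⁻¹] = kg·m⁻¹·s⁻²
All reduce to kg·m⁻¹·s⁻² except (A), which is m².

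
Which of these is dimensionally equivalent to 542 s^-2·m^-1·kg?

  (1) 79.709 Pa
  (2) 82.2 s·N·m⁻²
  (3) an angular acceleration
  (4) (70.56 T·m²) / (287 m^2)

(1)

Reference: kg·m⁻¹·s⁻².
Each option:
  (1) Pa = N·m⁻² = kg·m⁻¹·s⁻²  ← same
  (2) N·s·m⁻² = kg·m·s⁻²·s·m⁻² = kg·m⁻¹·s⁻¹
  (3) [angular acceleration] = s⁻²
  (4) [kg·m²·s⁻²·A⁻¹] / [m²] = kg·s⁻²·A⁻¹
Only (1) matches kg·m⁻¹·s⁻².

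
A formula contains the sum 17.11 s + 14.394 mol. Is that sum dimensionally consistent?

Reduce each to base SI dimensions:
  17.11 s:  s
  14.394 mol:  mol
s ≠ mol, so they cannot be added.

No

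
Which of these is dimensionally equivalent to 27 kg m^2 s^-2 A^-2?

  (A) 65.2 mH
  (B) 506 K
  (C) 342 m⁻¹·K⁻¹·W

Reference: kg·m²·s⁻²·A⁻².
Each option:
  (A) H = V·s·A⁻¹ = kg·m²·s⁻²·A⁻²  ← same
  (B) K
  (C) W·m⁻¹·K⁻¹ = J·s⁻¹·m⁻¹·K⁻¹ = kg·m·s⁻³·K⁻¹
Only (A) matches kg·m²·s⁻²·A⁻².

(A)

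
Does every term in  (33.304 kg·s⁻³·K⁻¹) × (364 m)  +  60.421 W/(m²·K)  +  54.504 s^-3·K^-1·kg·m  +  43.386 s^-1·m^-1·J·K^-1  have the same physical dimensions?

Work out the base dimensions of each:
  (33.304 kg·s⁻³·K⁻¹) × (364 m):  [kg·s⁻³·K⁻¹] · [m] = kg·m·s⁻³·K⁻¹
  60.421 W/(m²·K):  W·m⁻²·K⁻¹ = J·s⁻¹·m⁻²·K⁻¹ = kg·s⁻³·K⁻¹
  54.504 s^-3·K^-1·kg·m:  kg·m·s⁻³·K⁻¹
  43.386 s^-1·m^-1·J·K^-1:  J·s⁻¹·m⁻¹·K⁻¹ = N·m·s⁻¹·m⁻¹·K⁻¹ = kg·m·s⁻³·K⁻¹
The terms do not share a single dimension (kg·m·s⁻³·K⁻¹ vs kg·s⁻³·K⁻¹).

No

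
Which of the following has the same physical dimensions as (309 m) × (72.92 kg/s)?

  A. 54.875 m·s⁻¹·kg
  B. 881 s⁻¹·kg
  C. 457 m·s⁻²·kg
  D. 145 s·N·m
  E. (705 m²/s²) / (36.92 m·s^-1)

Reference: [m] · [kg·s⁻¹] = kg·m·s⁻¹.
Each option:
  A. kg·m·s⁻¹  ← same
  B. kg·s⁻¹
  C. kg·m·s⁻²
  D. N·m·s = kg·m·s⁻²·m·s = kg·m²·s⁻¹
  E. [m²·s⁻²] / [m·s⁻¹] = m·s⁻¹
Only A. matches kg·m·s⁻¹.

A.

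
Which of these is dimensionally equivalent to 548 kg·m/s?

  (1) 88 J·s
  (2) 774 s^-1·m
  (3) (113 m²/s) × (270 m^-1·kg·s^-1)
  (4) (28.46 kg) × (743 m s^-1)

(4)

Reference: kg·m·s⁻¹.
Each option:
  (1) J·s = N·m·s = kg·m²·s⁻¹
  (2) m·s⁻¹
  (3) [m²·s⁻¹] · [kg·m⁻¹·s⁻¹] = kg·m·s⁻²
  (4) [kg] · [m·s⁻¹] = kg·m·s⁻¹  ← same
Only (4) matches kg·m·s⁻¹.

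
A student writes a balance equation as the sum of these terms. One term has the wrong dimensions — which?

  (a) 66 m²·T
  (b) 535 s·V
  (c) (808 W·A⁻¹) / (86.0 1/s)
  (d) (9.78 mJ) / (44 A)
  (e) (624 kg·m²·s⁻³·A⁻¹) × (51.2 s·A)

Work out the base dimensions of each:
  (a) T·m² = Wb·m⁻²·m² = kg·m²·s⁻²·A⁻¹
  (b) V·s = J·C⁻¹·s = kg·m²·s⁻²·A⁻¹
  (c) [kg·m²·s⁻³·A⁻¹] / [s⁻¹] = kg·m²·s⁻²·A⁻¹
  (d) [kg·m²·s⁻²] / [A] = kg·m²·s⁻²·A⁻¹
  (e) [kg·m²·s⁻³·A⁻¹] · [s·A] = kg·m²·s⁻²
All reduce to kg·m²·s⁻²·A⁻¹ except (e), which is kg·m²·s⁻².

(e)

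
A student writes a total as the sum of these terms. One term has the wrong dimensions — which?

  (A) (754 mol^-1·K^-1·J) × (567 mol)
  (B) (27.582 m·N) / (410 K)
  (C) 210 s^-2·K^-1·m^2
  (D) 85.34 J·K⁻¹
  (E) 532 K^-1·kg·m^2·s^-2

Work out the base dimensions of each:
  (A) [kg·m²·s⁻²·K⁻¹·mol⁻¹] · [mol] = kg·m²·s⁻²·K⁻¹
  (B) [kg·m²·s⁻²] / [K] = kg·m²·s⁻²·K⁻¹
  (C) m²·s⁻²·K⁻¹
  (D) J·K⁻¹ = N·m·K⁻¹ = kg·m²·s⁻²·K⁻¹
  (E) kg·m²·s⁻²·K⁻¹
All reduce to kg·m²·s⁻²·K⁻¹ except (C), which is m²·s⁻²·K⁻¹.

(C)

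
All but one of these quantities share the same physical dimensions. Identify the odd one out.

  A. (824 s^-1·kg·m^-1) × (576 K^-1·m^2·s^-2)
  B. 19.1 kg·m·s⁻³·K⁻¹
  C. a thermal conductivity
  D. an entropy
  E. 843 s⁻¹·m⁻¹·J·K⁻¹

Work out the base dimensions of each:
  A. [kg·m⁻¹·s⁻¹] · [m²·s⁻²·K⁻¹] = kg·m·s⁻³·K⁻¹
  B. kg·m·s⁻³·K⁻¹
  C. [thermal conductivity] = kg·m·s⁻³·K⁻¹
  D. [entropy] = kg·m²·s⁻²·K⁻¹
  E. J·s⁻¹·m⁻¹·K⁻¹ = N·m·s⁻¹·m⁻¹·K⁻¹ = kg·m·s⁻³·K⁻¹
All reduce to kg·m·s⁻³·K⁻¹ except D., which is kg·m²·s⁻²·K⁻¹.

D.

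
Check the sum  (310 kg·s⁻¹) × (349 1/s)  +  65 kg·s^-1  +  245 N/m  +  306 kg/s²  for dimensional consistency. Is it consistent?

No

Expand each in SI base units:
  (310 kg·s⁻¹) × (349 1/s):  [kg·s⁻¹] · [s⁻¹] = kg·s⁻²
  65 kg·s^-1:  kg·s⁻¹
  245 N/m:  N·m⁻¹ = kg·m·s⁻²·m⁻¹ = kg·s⁻²
  306 kg/s²:  kg·s⁻²
The terms do not share a single dimension (kg·s⁻² vs kg·s⁻¹).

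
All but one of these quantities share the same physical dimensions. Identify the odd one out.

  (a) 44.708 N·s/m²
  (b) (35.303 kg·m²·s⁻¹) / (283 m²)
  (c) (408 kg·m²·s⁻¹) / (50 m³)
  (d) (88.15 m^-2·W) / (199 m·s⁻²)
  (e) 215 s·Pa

Dimensions:
  (a) N·s·m⁻² = kg·m·s⁻²·s·m⁻² = kg·m⁻¹·s⁻¹
  (b) [kg·m²·s⁻¹] / [m²] = kg·s⁻¹
  (c) [kg·m²·s⁻¹] / [m³] = kg·m⁻¹·s⁻¹
  (d) [kg·s⁻³] / [m·s⁻²] = kg·m⁻¹·s⁻¹
  (e) Pa·s = N·m⁻²·s = kg·m⁻¹·s⁻¹
All reduce to kg·m⁻¹·s⁻¹ except (b), which is kg·s⁻¹.

(b)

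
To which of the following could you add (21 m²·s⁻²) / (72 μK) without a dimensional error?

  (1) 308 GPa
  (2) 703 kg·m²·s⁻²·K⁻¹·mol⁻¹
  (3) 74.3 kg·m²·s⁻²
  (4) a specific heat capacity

Reference: [m²·s⁻²] / [K] = m²·s⁻²·K⁻¹.
Each option:
  (1) Pa = N·m⁻² = kg·m⁻¹·s⁻²
  (2) kg·m²·s⁻²·K⁻¹·mol⁻¹
  (3) kg·m²·s⁻²
  (4) [specific heat capacity] = m²·s⁻²·K⁻¹  ← same
Only (4) matches m²·s⁻²·K⁻¹.

(4)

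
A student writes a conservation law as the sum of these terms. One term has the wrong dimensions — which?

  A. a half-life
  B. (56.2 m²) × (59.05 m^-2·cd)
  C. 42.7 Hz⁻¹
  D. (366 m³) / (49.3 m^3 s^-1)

Dimensions:
  A. [half-life] = s
  B. [m²] · [m⁻²·cd] = cd
  C. Hz⁻¹ = (s⁻¹)⁻¹ = s
  D. [m³] / [m³·s⁻¹] = s
All reduce to s except B., which is cd.

B.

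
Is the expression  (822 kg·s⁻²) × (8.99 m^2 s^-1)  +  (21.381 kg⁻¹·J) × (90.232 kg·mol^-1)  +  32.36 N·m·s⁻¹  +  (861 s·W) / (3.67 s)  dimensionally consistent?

No

Expand each in SI base units:
  (822 kg·s⁻²) × (8.99 m^2 s^-1):  [kg·s⁻²] · [m²·s⁻¹] = kg·m²·s⁻³
  (21.381 kg⁻¹·J) × (90.232 kg·mol^-1):  [m²·s⁻²] · [kg·mol⁻¹] = kg·m²·s⁻²·mol⁻¹
  32.36 N·m·s⁻¹:  N·m·s⁻¹ = kg·m·s⁻²·m·s⁻¹ = kg·m²·s⁻³
  (861 s·W) / (3.67 s):  [kg·m²·s⁻²] / [s] = kg·m²·s⁻³
The terms do not share a single dimension (kg·m²·s⁻²·mol⁻¹ vs kg·m²·s⁻³).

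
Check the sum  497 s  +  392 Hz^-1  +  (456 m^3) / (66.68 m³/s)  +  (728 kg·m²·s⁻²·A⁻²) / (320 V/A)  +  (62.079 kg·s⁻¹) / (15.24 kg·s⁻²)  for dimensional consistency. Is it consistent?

Yes

Expand each in SI base units:
  497 s:  s
  392 Hz^-1:  Hz⁻¹ = (s⁻¹)⁻¹ = s
  (456 m^3) / (66.68 m³/s):  [m³] / [m³·s⁻¹] = s
  (728 kg·m²·s⁻²·A⁻²) / (320 V/A):  [kg·m²·s⁻²·A⁻²] / [kg·m²·s⁻³·A⁻²] = s
  (62.079 kg·s⁻¹) / (15.24 kg·s⁻²):  [kg·s⁻¹] / [kg·s⁻²] = s
Every term reduces to s.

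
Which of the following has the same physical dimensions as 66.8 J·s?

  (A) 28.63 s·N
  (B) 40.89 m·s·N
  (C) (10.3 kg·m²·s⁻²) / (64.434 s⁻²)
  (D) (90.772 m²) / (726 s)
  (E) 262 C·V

Reference: J·s = N·m·s = kg·m²·s⁻¹.
Each option:
  (A) N·s = kg·m·s⁻²·s = kg·m·s⁻¹
  (B) N·m·s = kg·m·s⁻²·m·s = kg·m²·s⁻¹  ← same
  (C) [kg·m²·s⁻²] / [s⁻²] = kg·m²
  (D) [m²] / [s] = m²·s⁻¹
  (E) C·V = s·A·J·C⁻¹ = kg·m²·s⁻²
Only (B) matches kg·m²·s⁻¹.

(B)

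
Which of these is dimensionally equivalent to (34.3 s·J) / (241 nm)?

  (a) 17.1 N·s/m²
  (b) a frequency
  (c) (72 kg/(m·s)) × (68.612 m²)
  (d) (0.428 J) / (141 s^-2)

Reference: [kg·m²·s⁻¹] / [m] = kg·m·s⁻¹.
Each option:
  (a) N·s·m⁻² = kg·m·s⁻²·s·m⁻² = kg·m⁻¹·s⁻¹
  (b) [frequency] = s⁻¹
  (c) [kg·m⁻¹·s⁻¹] · [m²] = kg·m·s⁻¹  ← same
  (d) [kg·m²·s⁻²] / [s⁻²] = kg·m²
Only (c) matches kg·m·s⁻¹.

(c)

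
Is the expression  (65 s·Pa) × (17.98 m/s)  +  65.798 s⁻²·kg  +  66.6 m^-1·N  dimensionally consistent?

In SI base units:
  (65 s·Pa) × (17.98 m/s):  [kg·m⁻¹·s⁻¹] · [m·s⁻¹] = kg·s⁻²
  65.798 s⁻²·kg:  kg·s⁻²
  66.6 m^-1·N:  N·m⁻¹ = kg·m·s⁻²·m⁻¹ = kg·s⁻²
Every term reduces to kg·s⁻².

Yes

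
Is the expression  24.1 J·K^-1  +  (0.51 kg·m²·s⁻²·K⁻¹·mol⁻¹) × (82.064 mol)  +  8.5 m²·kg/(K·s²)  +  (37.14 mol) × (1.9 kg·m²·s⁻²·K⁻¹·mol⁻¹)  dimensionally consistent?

Yes

Reduce each to base SI dimensions:
  24.1 J·K^-1:  J·K⁻¹ = N·m·K⁻¹ = kg·m²·s⁻²·K⁻¹
  (0.51 kg·m²·s⁻²·K⁻¹·mol⁻¹) × (82.064 mol):  [kg·m²·s⁻²·K⁻¹·mol⁻¹] · [mol] = kg·m²·s⁻²·K⁻¹
  8.5 m²·kg/(K·s²):  kg·m²·s⁻²·K⁻¹
  (37.14 mol) × (1.9 kg·m²·s⁻²·K⁻¹·mol⁻¹):  [mol] · [kg·m²·s⁻²·K⁻¹·mol⁻¹] = kg·m²·s⁻²·K⁻¹
Every term reduces to kg·m²·s⁻²·K⁻¹.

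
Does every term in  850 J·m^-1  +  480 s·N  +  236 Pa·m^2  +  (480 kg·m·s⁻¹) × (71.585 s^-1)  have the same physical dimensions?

No

Reduce each to base SI dimensions:
  850 J·m^-1:  J·m⁻¹ = N·m·m⁻¹ = kg·m·s⁻²
  480 s·N:  N·s = kg·m·s⁻²·s = kg·m·s⁻¹
  236 Pa·m^2:  Pa·m² = N·m⁻²·m² = kg·m·s⁻²
  (480 kg·m·s⁻¹) × (71.585 s^-1):  [kg·m·s⁻¹] · [s⁻¹] = kg·m·s⁻²
The terms do not share a single dimension (kg·m·s⁻² vs kg·m·s⁻¹).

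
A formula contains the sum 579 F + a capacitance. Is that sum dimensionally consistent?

Yes

In SI base units:
  579 F:  F = C·V⁻¹ = kg⁻¹·m⁻²·s⁴·A²
  a capacitance:  [capacitance] = kg⁻¹·m⁻²·s⁴·A²
Both are kg⁻¹·m⁻²·s⁴·A², so they have the same dimensions and can be added.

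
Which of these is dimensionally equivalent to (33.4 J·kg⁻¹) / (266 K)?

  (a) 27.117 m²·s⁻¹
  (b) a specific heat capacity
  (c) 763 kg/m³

Reference: [m²·s⁻²] / [K] = m²·s⁻²·K⁻¹.
Each option:
  (a) m²·s⁻¹
  (b) [specific heat capacity] = m²·s⁻²·K⁻¹  ← same
  (c) kg·m⁻³
Only (b) matches m²·s⁻²·K⁻¹.

(b)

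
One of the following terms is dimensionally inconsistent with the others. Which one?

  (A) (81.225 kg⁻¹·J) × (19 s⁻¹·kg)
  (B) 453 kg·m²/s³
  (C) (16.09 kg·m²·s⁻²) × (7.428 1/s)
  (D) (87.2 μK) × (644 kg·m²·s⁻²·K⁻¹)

Dimensions:
  (A) [m²·s⁻²] · [kg·s⁻¹] = kg·m²·s⁻³
  (B) kg·m²·s⁻³
  (C) [kg·m²·s⁻²] · [s⁻¹] = kg·m²·s⁻³
  (D) [K] · [kg·m²·s⁻²·K⁻¹] = kg·m²·s⁻²
All reduce to kg·m²·s⁻³ except (D), which is kg·m²·s⁻².

(D)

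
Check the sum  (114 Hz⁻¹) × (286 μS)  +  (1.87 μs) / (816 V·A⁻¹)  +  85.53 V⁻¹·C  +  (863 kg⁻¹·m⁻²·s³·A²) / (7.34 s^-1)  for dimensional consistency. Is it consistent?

Yes

Reduce each to base SI dimensions:
  (114 Hz⁻¹) × (286 μS):  [s] · [kg⁻¹·m⁻²·s³·A²] = kg⁻¹·m⁻²·s⁴·A²
  (1.87 μs) / (816 V·A⁻¹):  [s] / [kg·m²·s⁻³·A⁻²] = kg⁻¹·m⁻²·s⁴·A²
  85.53 V⁻¹·C:  C·V⁻¹ = s·A·(J·C⁻¹)⁻¹ = kg⁻¹·m⁻²·s⁴·A²
  (863 kg⁻¹·m⁻²·s³·A²) / (7.34 s^-1):  [kg⁻¹·m⁻²·s³·A²] / [s⁻¹] = kg⁻¹·m⁻²·s⁴·A²
Every term reduces to kg⁻¹·m⁻²·s⁴·A².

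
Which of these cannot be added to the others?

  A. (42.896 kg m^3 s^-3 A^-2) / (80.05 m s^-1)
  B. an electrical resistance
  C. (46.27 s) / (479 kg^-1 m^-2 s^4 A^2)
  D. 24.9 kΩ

A.

Work out the base dimensions of each:
  A. [kg·m³·s⁻³·A⁻²] / [m·s⁻¹] = kg·m²·s⁻²·A⁻²
  B. [electrical resistance] = kg·m²·s⁻³·A⁻²
  C. [s] / [kg⁻¹·m⁻²·s⁴·A²] = kg·m²·s⁻³·A⁻²
  D. Ω = V·A⁻¹ = kg·m²·s⁻³·A⁻²
All reduce to kg·m²·s⁻³·A⁻² except A., which is kg·m²·s⁻²·A⁻².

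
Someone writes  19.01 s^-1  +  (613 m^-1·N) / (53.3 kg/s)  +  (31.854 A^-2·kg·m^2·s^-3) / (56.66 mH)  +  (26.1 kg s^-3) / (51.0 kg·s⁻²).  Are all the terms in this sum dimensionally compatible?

Yes

Expand each in SI base units:
  19.01 s^-1:  s⁻¹
  (613 m^-1·N) / (53.3 kg/s):  [kg·s⁻²] / [kg·s⁻¹] = s⁻¹
  (31.854 A^-2·kg·m^2·s^-3) / (56.66 mH):  [kg·m²·s⁻³·A⁻²] / [kg·m²·s⁻²·A⁻²] = s⁻¹
  (26.1 kg s^-3) / (51.0 kg·s⁻²):  [kg·s⁻³] / [kg·s⁻²] = s⁻¹
Every term reduces to s⁻¹.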